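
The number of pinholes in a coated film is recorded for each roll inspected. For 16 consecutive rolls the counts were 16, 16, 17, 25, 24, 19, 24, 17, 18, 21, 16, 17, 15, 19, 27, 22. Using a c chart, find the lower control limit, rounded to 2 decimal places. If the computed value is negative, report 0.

6.29

c̄ = (16 + 16 + 17 + 25 + 24 + 19 + 24 + 17 + 18 + 21 + 16 + 17 + 15 + 19 + 27 + 22) / 16 = 313 / 16 = 19.5625
LCL = c̄ − 3√c̄ = 19.5625 − 3 × 4.4230 = 6.2936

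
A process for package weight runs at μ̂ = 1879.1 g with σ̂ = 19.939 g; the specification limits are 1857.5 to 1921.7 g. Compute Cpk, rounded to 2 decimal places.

Cpu = (USL − μ̂) / (3σ̂) = (1921.7 − 1879.1) / (3 × 19.939) = 0.7122; Cpl = (μ̂ − LSL) / (3σ̂) = (1879.1 − 1857.5) / (3 × 19.939) = 0.3611; Cpk = min(Cpu, Cpl) = 0.3611

0.36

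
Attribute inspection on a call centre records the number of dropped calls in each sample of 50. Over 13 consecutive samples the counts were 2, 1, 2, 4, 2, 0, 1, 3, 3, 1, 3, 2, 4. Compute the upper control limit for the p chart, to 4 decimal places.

p̄ = Σdᵢ / (k·n) = 28 / (13 × 50) = 0.04308
UCL = p̄ + 3·√(p̄(1−p̄)/n) = 0.04308 + 3 × √(0.04308×0.95692/50) = 0.04308 + 3 × 0.02871 = 0.12922

0.1292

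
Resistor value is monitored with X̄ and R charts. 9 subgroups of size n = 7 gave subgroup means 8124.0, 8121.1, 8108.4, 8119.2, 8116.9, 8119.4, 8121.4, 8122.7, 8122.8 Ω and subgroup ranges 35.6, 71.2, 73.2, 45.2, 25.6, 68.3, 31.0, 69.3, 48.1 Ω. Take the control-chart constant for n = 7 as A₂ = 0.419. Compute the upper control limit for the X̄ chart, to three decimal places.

8141.309

X̄̄ = (8124.0 + 8121.1 + 8108.4 + 8119.2 + 8116.9 + 8119.4 + 8121.4 + 8122.7 + 8122.8) / 9 = 73075.9000 / 9 = 8119.5444
R̄ = (35.6 + 71.2 + 73.2 + 45.2 + 25.6 + 68.3 + 31.0 + 69.3 + 48.1) / 9 = 467.5000 / 9 = 51.9444
UCL = X̄̄ + A₂·R̄ = 8119.5444 + 0.419 × 51.9444 = 8141.3092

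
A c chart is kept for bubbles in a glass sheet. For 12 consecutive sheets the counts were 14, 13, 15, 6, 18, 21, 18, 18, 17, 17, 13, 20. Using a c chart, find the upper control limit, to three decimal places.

c̄ = (14 + 13 + 15 + 6 + 18 + 21 + 18 + 18 + 17 + 17 + 13 + 20) / 12 = 190 / 12 = 15.8333
UCL = c̄ + 3√c̄ = 15.8333 + 3 × √15.8333 = 15.8333 + 3 × 3.9791 = 27.7707

27.771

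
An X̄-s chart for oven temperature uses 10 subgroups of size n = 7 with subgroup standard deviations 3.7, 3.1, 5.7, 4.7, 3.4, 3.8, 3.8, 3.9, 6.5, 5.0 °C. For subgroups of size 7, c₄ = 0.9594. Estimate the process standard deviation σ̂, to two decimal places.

4.54

s̄ = (3.7 + 3.1 + 5.7 + 4.7 + 3.4 + 3.8 + 3.8 + 3.9 + 6.5 + 5.0) / 10 = 4.3600
σ̂ = s̄ / c₄ = 4.3600 / 0.9594 = 4.5445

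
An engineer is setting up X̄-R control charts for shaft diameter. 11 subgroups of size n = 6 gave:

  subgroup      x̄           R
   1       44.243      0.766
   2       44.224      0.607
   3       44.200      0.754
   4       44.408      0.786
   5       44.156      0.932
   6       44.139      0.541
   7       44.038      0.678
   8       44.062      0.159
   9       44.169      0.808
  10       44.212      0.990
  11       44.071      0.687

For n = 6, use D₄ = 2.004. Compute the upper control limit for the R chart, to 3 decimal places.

R̄ = (0.766 + 0.607 + 0.754 + 0.786 + 0.932 + 0.541 + 0.678 + 0.159 + 0.808 + 0.990 + 0.687) / 11 = 7.7080 / 11 = 0.7007
UCL_R = D₄·R̄ = 2.004 × 0.7007 = 1.4043

1.404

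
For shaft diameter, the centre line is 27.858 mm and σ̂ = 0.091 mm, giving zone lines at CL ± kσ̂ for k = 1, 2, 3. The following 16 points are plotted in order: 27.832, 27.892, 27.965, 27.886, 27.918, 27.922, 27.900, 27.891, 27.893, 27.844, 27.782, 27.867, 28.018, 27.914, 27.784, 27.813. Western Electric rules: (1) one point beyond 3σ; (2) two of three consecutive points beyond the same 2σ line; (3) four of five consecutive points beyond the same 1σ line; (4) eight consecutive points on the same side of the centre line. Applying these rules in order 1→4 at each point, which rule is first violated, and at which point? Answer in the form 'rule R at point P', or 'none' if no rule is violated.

rule 4 at point 9

Zone of each point (C = within 1σ̂, B = 1σ̂–2σ̂, A = 2σ̂–3σ̂, * = beyond 3σ̂; sign = side of CL): 1:-C, 2:+C, 3:+B, 4:+C, 5:+C, 6:+C, 7:+C, 8:+C, 9:+C, 10:-C, 11:-C, 12:+C, 13:+B, 14:+C, 15:-C, 16:-C
Rule 4 (eight consecutive points on the same side of the centre line) is satisfied at point 9.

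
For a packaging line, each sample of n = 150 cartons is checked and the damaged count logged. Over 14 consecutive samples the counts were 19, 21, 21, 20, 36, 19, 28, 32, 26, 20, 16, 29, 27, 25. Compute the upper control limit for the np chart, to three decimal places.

37.733

p̄ = Σdᵢ / (k·n) = 339 / (14 × 150) = 0.16143
UCL = np̄ + 3·√(np̄(1−p̄)) = 24.2143 + 3 × √(24.2143×0.83857) = 24.2143 + 3 × 4.5062 = 37.7327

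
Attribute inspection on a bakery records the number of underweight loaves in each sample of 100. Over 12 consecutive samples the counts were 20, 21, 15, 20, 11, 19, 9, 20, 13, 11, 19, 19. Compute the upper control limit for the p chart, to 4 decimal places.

0.2753

p̄ = Σdᵢ / (k·n) = 197 / (12 × 100) = 0.16417
UCL = p̄ + 3·√(p̄(1−p̄)/n) = 0.16417 + 3 × √(0.16417×0.83583/100) = 0.16417 + 3 × 0.03704 = 0.27529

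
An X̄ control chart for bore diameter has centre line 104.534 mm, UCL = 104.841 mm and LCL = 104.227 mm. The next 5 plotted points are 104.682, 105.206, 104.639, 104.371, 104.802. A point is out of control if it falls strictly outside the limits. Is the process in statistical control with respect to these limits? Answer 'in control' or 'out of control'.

out of control

Compare each point to [104.227, 104.841]: sample 2 = 105.206 > UCL.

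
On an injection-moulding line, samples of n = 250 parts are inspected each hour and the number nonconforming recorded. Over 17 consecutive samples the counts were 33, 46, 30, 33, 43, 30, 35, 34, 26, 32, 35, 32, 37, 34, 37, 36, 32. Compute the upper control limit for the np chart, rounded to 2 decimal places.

50.75

p̄ = Σdᵢ / (k·n) = 585 / (17 × 250) = 0.13765
UCL = np̄ + 3·√(np̄(1−p̄)) = 34.4118 + 3 × √(34.4118×0.86235) = 34.4118 + 3 × 5.4475 = 50.7542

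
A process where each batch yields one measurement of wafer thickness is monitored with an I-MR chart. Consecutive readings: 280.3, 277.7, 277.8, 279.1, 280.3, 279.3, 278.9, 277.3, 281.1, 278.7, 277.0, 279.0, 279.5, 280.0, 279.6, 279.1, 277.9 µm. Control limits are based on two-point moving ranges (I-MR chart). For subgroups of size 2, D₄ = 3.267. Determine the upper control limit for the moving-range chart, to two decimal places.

Moving ranges: 2.6, 0.1, 1.3, 1.2, 1.0, 0.4, 1.6, 3.8, 2.4, 1.7, 2.0, 0.5, 0.5, 0.4, 0.5, 1.2; M̄R̄ = 21.2000 / 16 = 1.3250
UCL_MR = D₄·M̄R̄ = 3.267 × 1.3250 = 4.3288

4.33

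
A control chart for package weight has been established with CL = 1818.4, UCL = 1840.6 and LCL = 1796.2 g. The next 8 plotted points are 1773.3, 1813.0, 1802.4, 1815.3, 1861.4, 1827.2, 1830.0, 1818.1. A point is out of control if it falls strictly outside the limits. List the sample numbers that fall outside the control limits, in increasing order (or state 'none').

Compare each point to [1796.2, 1840.6]: sample 1 = 1773.3 < LCL; sample 5 = 1861.4 > UCL.

1, 5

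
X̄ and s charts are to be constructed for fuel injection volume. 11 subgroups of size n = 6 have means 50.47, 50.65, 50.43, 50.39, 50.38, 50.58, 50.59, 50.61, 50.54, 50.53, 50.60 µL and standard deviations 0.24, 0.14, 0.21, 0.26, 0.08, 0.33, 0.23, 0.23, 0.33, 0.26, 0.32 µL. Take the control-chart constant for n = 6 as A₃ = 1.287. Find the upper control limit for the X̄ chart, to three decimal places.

X̄̄ = (50.47 + 50.65 + 50.43 + 50.39 + 50.38 + 50.58 + 50.59 + 50.61 + 50.54 + 50.53 + 50.60) / 11 = 50.5245
s̄ = (0.24 + 0.14 + 0.21 + 0.26 + 0.08 + 0.33 + 0.23 + 0.23 + 0.33 + 0.26 + 0.32) / 11 = 0.2391
UCL = X̄̄ + A₃·s̄ = 50.5245 + 1.287 × 0.2391 = 50.8323

50.832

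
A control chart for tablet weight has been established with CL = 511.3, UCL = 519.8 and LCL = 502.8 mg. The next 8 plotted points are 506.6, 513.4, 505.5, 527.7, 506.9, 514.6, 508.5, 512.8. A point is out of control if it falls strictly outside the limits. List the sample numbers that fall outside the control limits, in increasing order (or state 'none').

4

Compare each point to [502.8, 519.8]: sample 4 = 527.7 > UCL.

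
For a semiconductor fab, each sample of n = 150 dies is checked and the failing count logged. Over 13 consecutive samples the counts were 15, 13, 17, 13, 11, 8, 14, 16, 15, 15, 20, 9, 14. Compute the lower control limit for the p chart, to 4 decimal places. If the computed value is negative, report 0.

0.0214

p̄ = Σdᵢ / (k·n) = 180 / (13 × 150) = 0.09231
LCL = p̄ − 3·√(p̄(1−p̄)/n) = 0.09231 − 3 × 0.02363 = 0.02140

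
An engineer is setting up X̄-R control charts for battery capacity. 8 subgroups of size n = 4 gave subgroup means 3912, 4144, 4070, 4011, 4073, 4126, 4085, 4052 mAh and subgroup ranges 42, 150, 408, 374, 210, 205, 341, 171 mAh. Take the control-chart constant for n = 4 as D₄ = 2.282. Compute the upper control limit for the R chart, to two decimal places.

542.26

R̄ = (42 + 150 + 408 + 374 + 210 + 205 + 341 + 171) / 8 = 1901.0000 / 8 = 237.6250
UCL_R = D₄·R̄ = 2.282 × 237.6250 = 542.2603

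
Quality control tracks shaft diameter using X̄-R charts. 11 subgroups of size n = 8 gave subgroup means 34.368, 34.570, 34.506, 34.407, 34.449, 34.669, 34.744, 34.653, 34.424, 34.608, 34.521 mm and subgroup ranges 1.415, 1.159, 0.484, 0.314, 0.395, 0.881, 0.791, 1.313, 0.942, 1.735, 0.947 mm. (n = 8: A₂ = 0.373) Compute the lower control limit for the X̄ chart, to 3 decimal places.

34.186

X̄̄ = (34.368 + 34.570 + 34.506 + 34.407 + 34.449 + 34.669 + 34.744 + 34.653 + 34.424 + 34.608 + 34.521) / 11 = 379.9190 / 11 = 34.5381
R̄ = (1.415 + 1.159 + 0.484 + 0.314 + 0.395 + 0.881 + 0.791 + 1.313 + 0.942 + 1.735 + 0.947) / 11 = 10.3760 / 11 = 0.9433
LCL = X̄̄ − A₂·R̄ = 34.5381 − 0.373 × 0.9433 = 34.1863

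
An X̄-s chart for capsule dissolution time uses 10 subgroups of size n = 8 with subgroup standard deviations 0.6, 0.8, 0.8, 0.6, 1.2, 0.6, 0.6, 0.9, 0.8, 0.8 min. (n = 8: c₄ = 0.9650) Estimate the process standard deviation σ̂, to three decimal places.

s̄ = (0.6 + 0.8 + 0.8 + 0.6 + 1.2 + 0.6 + 0.6 + 0.9 + 0.8 + 0.8) / 10 = 0.7700
σ̂ = s̄ / c₄ = 0.7700 / 0.9650 = 0.7979

0.798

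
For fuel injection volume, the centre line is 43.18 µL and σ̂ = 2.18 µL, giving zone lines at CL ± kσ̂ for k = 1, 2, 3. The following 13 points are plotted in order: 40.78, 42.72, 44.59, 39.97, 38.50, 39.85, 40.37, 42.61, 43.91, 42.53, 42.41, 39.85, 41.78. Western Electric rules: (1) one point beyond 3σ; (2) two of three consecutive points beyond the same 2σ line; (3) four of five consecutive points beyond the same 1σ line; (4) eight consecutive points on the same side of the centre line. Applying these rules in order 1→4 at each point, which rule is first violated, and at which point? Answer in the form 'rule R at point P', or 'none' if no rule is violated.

Zone of each point (C = within 1σ̂, B = 1σ̂–2σ̂, A = 2σ̂–3σ̂, * = beyond 3σ̂; sign = side of CL): 1:-B, 2:-C, 3:+C, 4:-B, 5:-A, 6:-B, 7:-B, 8:-C, 9:+C, 10:-C, 11:-C, 12:-B, 13:-C
Rule 3 (four of five consecutive points beyond the same 1σ limit) is satisfied at point 7.

rule 3 at point 7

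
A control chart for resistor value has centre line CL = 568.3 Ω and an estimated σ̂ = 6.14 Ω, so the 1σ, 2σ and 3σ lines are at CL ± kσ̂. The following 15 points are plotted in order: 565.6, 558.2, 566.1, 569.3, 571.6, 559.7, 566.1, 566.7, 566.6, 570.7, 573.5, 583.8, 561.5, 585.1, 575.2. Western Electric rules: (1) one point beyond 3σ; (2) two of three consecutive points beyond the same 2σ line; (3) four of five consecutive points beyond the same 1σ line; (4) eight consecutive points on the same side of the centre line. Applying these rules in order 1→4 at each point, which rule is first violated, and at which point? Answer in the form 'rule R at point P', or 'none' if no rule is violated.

rule 2 at point 14

Zone of each point (C = within 1σ̂, B = 1σ̂–2σ̂, A = 2σ̂–3σ̂, * = beyond 3σ̂; sign = side of CL): 1:-C, 2:-B, 3:-C, 4:+C, 5:+C, 6:-B, 7:-C, 8:-C, 9:-C, 10:+C, 11:+C, 12:+A, 13:-B, 14:+A, 15:+B
Rule 2 (two of three consecutive points beyond the same 2σ limit) is satisfied at point 14.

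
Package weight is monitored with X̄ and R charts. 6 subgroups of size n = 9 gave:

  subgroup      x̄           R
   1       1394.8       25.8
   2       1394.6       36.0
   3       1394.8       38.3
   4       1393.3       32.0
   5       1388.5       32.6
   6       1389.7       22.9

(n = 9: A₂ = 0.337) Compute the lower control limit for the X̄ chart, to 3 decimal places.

X̄̄ = (1394.8 + 1394.6 + 1394.8 + 1393.3 + 1388.5 + 1389.7) / 6 = 8355.7000 / 6 = 1392.6167
R̄ = (25.8 + 36.0 + 38.3 + 32.0 + 32.6 + 22.9) / 6 = 187.6000 / 6 = 31.2667
LCL = X̄̄ − A₂·R̄ = 1392.6167 − 0.337 × 31.2667 = 1382.0798

1382.080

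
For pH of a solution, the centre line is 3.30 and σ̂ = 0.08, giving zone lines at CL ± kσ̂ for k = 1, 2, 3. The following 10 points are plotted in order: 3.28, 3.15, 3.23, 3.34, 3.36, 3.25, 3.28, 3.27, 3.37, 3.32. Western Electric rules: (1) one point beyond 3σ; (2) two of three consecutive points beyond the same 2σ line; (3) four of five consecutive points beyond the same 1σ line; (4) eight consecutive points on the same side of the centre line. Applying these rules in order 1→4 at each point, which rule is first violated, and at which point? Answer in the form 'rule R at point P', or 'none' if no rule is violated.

Zone of each point (C = within 1σ̂, B = 1σ̂–2σ̂, A = 2σ̂–3σ̂, * = beyond 3σ̂; sign = side of CL): 1:-C, 2:-B, 3:-C, 4:+C, 5:+C, 6:-C, 7:-C, 8:-C, 9:+C, 10:+C
No rule fires across all 10 points.

none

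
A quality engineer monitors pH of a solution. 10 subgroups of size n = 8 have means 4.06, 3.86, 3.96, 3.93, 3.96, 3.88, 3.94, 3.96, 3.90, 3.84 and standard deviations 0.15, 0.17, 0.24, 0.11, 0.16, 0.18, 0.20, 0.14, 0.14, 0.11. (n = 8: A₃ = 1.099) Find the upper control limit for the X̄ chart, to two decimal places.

4.10

X̄̄ = (4.06 + 3.86 + 3.96 + 3.93 + 3.96 + 3.88 + 3.94 + 3.96 + 3.90 + 3.84) / 10 = 3.9290
s̄ = (0.15 + 0.17 + 0.24 + 0.11 + 0.16 + 0.18 + 0.20 + 0.14 + 0.14 + 0.11) / 10 = 0.1600
UCL = X̄̄ + A₃·s̄ = 3.9290 + 1.099 × 0.1600 = 4.1048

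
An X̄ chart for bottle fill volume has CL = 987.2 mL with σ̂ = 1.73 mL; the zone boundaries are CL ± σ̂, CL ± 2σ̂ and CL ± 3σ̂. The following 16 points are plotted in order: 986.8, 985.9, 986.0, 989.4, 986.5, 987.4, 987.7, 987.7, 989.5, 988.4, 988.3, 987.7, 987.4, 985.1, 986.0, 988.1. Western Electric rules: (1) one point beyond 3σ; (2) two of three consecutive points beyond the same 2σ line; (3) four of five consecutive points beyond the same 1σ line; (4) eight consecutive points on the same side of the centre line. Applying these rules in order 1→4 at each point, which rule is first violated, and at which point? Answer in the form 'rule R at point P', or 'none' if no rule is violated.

Zone of each point (C = within 1σ̂, B = 1σ̂–2σ̂, A = 2σ̂–3σ̂, * = beyond 3σ̂; sign = side of CL): 1:-C, 2:-C, 3:-C, 4:+B, 5:-C, 6:+C, 7:+C, 8:+C, 9:+B, 10:+C, 11:+C, 12:+C, 13:+C, 14:-B, 15:-C, 16:+C
Rule 4 (eight consecutive points on the same side of the centre line) is satisfied at point 13.

rule 4 at point 13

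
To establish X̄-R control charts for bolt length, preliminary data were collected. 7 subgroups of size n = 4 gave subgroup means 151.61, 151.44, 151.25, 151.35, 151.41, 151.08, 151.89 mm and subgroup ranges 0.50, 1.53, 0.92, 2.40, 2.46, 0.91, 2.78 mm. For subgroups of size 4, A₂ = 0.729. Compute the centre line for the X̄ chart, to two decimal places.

X̄̄ = (151.61 + 151.44 + 151.25 + 151.35 + 151.41 + 151.08 + 151.89) / 7 = 1060.0300 / 7 = 151.4329
CL = X̄̄ = 151.4329

151.43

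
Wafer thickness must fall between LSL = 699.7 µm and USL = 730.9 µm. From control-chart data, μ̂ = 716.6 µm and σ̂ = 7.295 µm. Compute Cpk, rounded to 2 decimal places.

0.65

Cpu = (USL − μ̂) / (3σ̂) = (730.9 − 716.6) / (3 × 7.295) = 0.6534; Cpl = (μ̂ − LSL) / (3σ̂) = (716.6 − 699.7) / (3 × 7.295) = 0.7722; Cpk = min(Cpu, Cpl) = 0.6534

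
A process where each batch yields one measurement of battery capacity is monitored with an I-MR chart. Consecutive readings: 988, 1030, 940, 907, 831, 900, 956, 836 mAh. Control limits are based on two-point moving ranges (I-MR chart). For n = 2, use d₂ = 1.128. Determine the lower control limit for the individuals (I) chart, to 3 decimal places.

X̄ = (988 + 1030 + 940 + 907 + 831 + 900 + 956 + 836) / 8 = 923.5000
Moving ranges: 42, 90, 33, 76, 69, 56, 120; M̄R̄ = 486.0000 / 7 = 69.4286
LCL = X̄ − 3·M̄R̄/d₂ = 923.5000 − 3 × 69.4286 / 1.128 = 738.8495

738.850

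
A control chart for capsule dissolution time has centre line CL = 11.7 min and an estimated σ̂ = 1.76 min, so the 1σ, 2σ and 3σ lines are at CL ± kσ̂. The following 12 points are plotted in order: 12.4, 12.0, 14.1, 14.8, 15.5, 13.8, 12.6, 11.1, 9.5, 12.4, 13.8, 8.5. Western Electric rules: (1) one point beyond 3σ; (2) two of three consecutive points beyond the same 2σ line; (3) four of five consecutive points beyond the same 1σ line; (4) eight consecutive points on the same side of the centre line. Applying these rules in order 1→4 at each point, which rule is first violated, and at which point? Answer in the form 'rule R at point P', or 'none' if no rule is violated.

rule 3 at point 6

Zone of each point (C = within 1σ̂, B = 1σ̂–2σ̂, A = 2σ̂–3σ̂, * = beyond 3σ̂; sign = side of CL): 1:+C, 2:+C, 3:+B, 4:+B, 5:+A, 6:+B, 7:+C, 8:-C, 9:-B, 10:+C, 11:+B, 12:-B
Rule 3 (four of five consecutive points beyond the same 1σ limit) is satisfied at point 6.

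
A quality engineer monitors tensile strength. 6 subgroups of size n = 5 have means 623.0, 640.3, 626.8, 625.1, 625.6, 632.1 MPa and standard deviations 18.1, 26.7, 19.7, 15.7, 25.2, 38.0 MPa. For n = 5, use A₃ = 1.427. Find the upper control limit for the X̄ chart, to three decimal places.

X̄̄ = (623.0 + 640.3 + 626.8 + 625.1 + 625.6 + 632.1) / 6 = 628.8167
s̄ = (18.1 + 26.7 + 19.7 + 15.7 + 25.2 + 38.0) / 6 = 23.9000
UCL = X̄̄ + A₃·s̄ = 628.8167 + 1.427 × 23.9000 = 662.9220

662.922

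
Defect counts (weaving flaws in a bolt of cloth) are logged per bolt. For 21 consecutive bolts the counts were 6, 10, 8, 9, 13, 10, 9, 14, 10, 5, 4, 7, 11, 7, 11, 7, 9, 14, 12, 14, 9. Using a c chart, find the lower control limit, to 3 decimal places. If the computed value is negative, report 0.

0.241

c̄ = (6 + 10 + 8 + 9 + 13 + 10 + 9 + 14 + 10 + 5 + 4 + 7 + 11 + 7 + 11 + 7 + 9 + 14 + 12 + 14 + 9) / 21 = 199 / 21 = 9.4762
LCL = c̄ − 3√c̄ = 9.4762 − 3 × 3.0783 = 0.2412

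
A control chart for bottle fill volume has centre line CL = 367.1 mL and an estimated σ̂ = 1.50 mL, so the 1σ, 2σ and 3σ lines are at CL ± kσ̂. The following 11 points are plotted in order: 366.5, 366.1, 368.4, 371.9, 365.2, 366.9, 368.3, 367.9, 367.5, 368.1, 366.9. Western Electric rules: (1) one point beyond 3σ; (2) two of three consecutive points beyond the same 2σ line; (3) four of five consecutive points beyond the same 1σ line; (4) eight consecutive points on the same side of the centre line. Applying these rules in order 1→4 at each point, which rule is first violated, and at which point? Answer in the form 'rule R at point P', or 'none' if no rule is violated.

Zone of each point (C = within 1σ̂, B = 1σ̂–2σ̂, A = 2σ̂–3σ̂, * = beyond 3σ̂; sign = side of CL): 1:-C, 2:-C, 3:+C, 4:+*, 5:-B, 6:-C, 7:+C, 8:+C, 9:+C, 10:+C, 11:-C
Rule 1 (one point beyond the 3σ limits) is satisfied at point 4.

rule 1 at point 4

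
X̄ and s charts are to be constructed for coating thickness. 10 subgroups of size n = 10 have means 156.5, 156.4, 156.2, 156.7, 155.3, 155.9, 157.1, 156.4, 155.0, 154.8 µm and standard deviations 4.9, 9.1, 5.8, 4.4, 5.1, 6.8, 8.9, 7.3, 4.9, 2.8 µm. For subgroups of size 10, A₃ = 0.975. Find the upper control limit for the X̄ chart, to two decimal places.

X̄̄ = (156.5 + 156.4 + 156.2 + 156.7 + 155.3 + 155.9 + 157.1 + 156.4 + 155.0 + 154.8) / 10 = 156.0300
s̄ = (4.9 + 9.1 + 5.8 + 4.4 + 5.1 + 6.8 + 8.9 + 7.3 + 4.9 + 2.8) / 10 = 6.0000
UCL = X̄̄ + A₃·s̄ = 156.0300 + 0.975 × 6.0000 = 161.8800

161.88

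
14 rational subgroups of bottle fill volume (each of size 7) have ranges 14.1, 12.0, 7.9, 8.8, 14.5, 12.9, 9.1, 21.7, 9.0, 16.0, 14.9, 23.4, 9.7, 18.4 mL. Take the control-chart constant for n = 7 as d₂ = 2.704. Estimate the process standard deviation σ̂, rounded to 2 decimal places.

R̄ = (14.1 + 12.0 + 7.9 + 8.8 + 14.5 + 12.9 + 9.1 + 21.7 + 9.0 + 16.0 + 14.9 + 23.4 + 9.7 + 18.4) / 14 = 13.7429
σ̂ = R̄ / d₂ = 13.7429 / 2.704 = 5.0824

5.08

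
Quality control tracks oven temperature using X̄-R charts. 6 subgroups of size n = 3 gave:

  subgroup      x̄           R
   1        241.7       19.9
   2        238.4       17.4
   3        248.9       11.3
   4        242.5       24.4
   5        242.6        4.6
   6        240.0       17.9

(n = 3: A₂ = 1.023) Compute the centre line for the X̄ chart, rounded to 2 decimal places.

X̄̄ = (241.7 + 238.4 + 248.9 + 242.5 + 242.6 + 240.0) / 6 = 1454.1000 / 6 = 242.3500
CL = X̄̄ = 242.3500

242.35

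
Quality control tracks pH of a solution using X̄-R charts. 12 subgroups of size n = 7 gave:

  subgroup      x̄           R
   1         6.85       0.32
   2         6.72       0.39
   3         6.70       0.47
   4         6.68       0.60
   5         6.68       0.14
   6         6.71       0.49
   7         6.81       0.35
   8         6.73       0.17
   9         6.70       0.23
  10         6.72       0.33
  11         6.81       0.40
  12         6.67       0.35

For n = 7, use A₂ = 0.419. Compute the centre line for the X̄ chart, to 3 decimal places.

X̄̄ = (6.85 + 6.72 + 6.70 + 6.68 + 6.68 + 6.71 + 6.81 + 6.73 + 6.70 + 6.72 + 6.81 + 6.67) / 12 = 80.7800 / 12 = 6.7317
CL = X̄̄ = 6.7317

6.732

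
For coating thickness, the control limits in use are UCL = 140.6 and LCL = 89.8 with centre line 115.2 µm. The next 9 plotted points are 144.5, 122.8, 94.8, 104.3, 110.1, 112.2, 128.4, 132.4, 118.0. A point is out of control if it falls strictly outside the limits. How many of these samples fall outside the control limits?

Compare each point to [89.8, 140.6]: sample 1 = 144.5 > UCL.

1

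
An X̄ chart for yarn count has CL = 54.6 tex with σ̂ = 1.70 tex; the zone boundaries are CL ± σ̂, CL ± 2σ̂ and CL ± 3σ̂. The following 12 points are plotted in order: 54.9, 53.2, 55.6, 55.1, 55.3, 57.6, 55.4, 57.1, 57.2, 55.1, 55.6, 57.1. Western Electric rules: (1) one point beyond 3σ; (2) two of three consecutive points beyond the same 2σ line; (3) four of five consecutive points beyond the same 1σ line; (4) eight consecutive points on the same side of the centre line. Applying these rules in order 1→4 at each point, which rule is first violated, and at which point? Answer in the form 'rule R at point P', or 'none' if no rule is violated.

rule 4 at point 10

Zone of each point (C = within 1σ̂, B = 1σ̂–2σ̂, A = 2σ̂–3σ̂, * = beyond 3σ̂; sign = side of CL): 1:+C, 2:-C, 3:+C, 4:+C, 5:+C, 6:+B, 7:+C, 8:+B, 9:+B, 10:+C, 11:+C, 12:+B
Rule 4 (eight consecutive points on the same side of the centre line) is satisfied at point 10.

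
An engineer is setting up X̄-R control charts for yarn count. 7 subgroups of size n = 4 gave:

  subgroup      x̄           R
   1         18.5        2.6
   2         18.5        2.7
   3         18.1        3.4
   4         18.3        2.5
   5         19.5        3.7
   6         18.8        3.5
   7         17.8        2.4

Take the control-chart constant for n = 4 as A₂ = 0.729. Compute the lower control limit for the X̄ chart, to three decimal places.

X̄̄ = (18.5 + 18.5 + 18.1 + 18.3 + 19.5 + 18.8 + 17.8) / 7 = 129.5000 / 7 = 18.5000
R̄ = (2.6 + 2.7 + 3.4 + 2.5 + 3.7 + 3.5 + 2.4) / 7 = 20.8000 / 7 = 2.9714
LCL = X̄̄ − A₂·R̄ = 18.5000 − 0.729 × 2.9714 = 16.3338

16.334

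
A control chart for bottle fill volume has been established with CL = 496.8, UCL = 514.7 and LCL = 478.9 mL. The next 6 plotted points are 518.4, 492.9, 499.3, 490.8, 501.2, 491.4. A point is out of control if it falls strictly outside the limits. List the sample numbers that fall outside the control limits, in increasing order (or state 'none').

1

Compare each point to [478.9, 514.7]: sample 1 = 518.4 > UCL.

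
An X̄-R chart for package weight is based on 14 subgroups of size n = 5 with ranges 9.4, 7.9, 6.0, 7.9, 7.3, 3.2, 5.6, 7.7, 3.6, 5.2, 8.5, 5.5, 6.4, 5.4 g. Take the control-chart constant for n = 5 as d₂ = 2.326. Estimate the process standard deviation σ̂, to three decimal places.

R̄ = (9.4 + 7.9 + 6.0 + 7.9 + 7.3 + 3.2 + 5.6 + 7.7 + 3.6 + 5.2 + 8.5 + 5.5 + 6.4 + 5.4) / 14 = 6.4000
σ̂ = R̄ / d₂ = 6.4000 / 2.326 = 2.7515

2.752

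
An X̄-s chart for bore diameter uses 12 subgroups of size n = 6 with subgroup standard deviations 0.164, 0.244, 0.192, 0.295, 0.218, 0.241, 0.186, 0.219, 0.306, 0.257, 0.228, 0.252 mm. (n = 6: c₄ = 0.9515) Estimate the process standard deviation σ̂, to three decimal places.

s̄ = (0.164 + 0.244 + 0.192 + 0.295 + 0.218 + 0.241 + 0.186 + 0.219 + 0.306 + 0.257 + 0.228 + 0.252) / 12 = 0.2335
σ̂ = s̄ / c₄ = 0.2335 / 0.9515 = 0.2454

0.245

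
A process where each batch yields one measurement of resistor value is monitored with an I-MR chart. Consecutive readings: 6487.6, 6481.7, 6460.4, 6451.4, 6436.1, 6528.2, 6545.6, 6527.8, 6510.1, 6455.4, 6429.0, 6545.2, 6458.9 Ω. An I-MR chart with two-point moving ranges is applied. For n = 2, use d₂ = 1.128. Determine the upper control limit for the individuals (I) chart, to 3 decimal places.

X̄ = (6487.6 + 6481.7 + 6460.4 + 6451.4 + 6436.1 + 6528.2 + 6545.6 + 6527.8 + 6510.1 + 6455.4 + 6429.0 + 6545.2 + 6458.9) / 13 = 6485.9538
Moving ranges: 5.9, 21.3, 9.0, 15.3, 92.1, 17.4, 17.8, 17.7, 54.7, 26.4, 116.2, 86.3; M̄R̄ = 480.1000 / 12 = 40.0083
UCL = X̄ + 3·M̄R̄/d₂ = 6485.9538 + 3 × 40.0083 / 1.128 = 6592.3590

6592.359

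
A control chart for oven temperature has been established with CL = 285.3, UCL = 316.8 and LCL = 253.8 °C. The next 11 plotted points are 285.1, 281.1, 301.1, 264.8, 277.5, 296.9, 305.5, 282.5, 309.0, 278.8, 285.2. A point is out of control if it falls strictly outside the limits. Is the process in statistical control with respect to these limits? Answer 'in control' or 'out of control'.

in control

All 11 points lie within [253.8, 316.8].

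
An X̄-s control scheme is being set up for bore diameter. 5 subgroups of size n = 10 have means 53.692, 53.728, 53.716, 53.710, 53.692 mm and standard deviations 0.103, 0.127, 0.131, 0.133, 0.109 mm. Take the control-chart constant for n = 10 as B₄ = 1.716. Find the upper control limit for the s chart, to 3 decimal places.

0.207

s̄ = (0.103 + 0.127 + 0.131 + 0.133 + 0.109) / 5 = 0.1206
UCL_s = B₄·s̄ = 1.716 × 0.1206 = 0.2069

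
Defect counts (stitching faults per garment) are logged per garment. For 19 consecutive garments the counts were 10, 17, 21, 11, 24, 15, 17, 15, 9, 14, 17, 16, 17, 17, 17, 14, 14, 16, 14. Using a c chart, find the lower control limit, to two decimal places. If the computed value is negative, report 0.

c̄ = (10 + 17 + 21 + 11 + 24 + 15 + 17 + 15 + 9 + 14 + 17 + 16 + 17 + 17 + 17 + 14 + 14 + 16 + 14) / 19 = 295 / 19 = 15.5263
LCL = c̄ − 3√c̄ = 15.5263 − 3 × 3.9403 = 3.7053

3.71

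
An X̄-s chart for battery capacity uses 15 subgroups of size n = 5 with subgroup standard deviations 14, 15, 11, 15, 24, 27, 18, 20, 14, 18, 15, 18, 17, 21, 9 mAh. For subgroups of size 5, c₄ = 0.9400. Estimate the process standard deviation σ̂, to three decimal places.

18.156

s̄ = (14 + 15 + 11 + 15 + 24 + 27 + 18 + 20 + 14 + 18 + 15 + 18 + 17 + 21 + 9) / 15 = 17.0667
σ̂ = s̄ / c₄ = 17.0667 / 0.9400 = 18.1560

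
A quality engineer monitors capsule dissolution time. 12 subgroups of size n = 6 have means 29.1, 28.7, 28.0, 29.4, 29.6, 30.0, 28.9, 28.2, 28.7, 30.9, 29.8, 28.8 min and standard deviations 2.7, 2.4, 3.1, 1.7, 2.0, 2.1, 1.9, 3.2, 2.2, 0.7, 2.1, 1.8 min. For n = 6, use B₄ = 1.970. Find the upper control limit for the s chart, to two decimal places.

s̄ = (2.7 + 2.4 + 3.1 + 1.7 + 2.0 + 2.1 + 1.9 + 3.2 + 2.2 + 0.7 + 2.1 + 1.8) / 12 = 2.1583
UCL_s = B₄·s̄ = 1.970 × 2.1583 = 4.2519

4.25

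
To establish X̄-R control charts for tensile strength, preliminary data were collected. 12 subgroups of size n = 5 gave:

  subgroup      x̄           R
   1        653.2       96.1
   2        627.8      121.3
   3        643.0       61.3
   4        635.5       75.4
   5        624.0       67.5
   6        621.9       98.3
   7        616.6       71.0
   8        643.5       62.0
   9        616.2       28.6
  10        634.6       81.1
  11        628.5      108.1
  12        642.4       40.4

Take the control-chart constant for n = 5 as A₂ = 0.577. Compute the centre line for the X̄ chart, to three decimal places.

632.267

X̄̄ = (653.2 + 627.8 + 643.0 + 635.5 + 624.0 + 621.9 + 616.6 + 643.5 + 616.2 + 634.6 + 628.5 + 642.4) / 12 = 7587.2000 / 12 = 632.2667
CL = X̄̄ = 632.2667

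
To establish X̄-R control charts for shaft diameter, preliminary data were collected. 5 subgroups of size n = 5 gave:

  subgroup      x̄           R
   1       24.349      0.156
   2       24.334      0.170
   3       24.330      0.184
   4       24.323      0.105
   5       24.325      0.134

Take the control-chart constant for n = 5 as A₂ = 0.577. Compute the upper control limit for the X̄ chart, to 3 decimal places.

X̄̄ = (24.349 + 24.334 + 24.330 + 24.323 + 24.325) / 5 = 121.6610 / 5 = 24.3322
R̄ = (0.156 + 0.170 + 0.184 + 0.105 + 0.134) / 5 = 0.7490 / 5 = 0.1498
UCL = X̄̄ + A₂·R̄ = 24.3322 + 0.577 × 0.1498 = 24.4186

24.419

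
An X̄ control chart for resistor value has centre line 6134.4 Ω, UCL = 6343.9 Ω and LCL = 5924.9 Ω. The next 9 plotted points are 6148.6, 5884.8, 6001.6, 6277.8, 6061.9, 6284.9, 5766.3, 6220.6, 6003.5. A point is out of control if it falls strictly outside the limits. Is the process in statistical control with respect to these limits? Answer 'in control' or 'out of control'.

Compare each point to [5924.9, 6343.9]: sample 2 = 5884.8 < LCL; sample 7 = 5766.3 < LCL.

out of control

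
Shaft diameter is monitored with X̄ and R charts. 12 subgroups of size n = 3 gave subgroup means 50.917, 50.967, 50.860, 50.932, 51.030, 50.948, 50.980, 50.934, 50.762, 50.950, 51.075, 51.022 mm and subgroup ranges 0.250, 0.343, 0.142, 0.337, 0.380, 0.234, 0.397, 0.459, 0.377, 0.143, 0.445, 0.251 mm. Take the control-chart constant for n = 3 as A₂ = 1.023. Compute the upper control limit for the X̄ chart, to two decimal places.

X̄̄ = (50.917 + 50.967 + 50.860 + 50.932 + 51.030 + 50.948 + 50.980 + 50.934 + 50.762 + 50.950 + 51.075 + 51.022) / 12 = 611.3770 / 12 = 50.9481
R̄ = (0.250 + 0.343 + 0.142 + 0.337 + 0.380 + 0.234 + 0.397 + 0.459 + 0.377 + 0.143 + 0.445 + 0.251) / 12 = 3.7580 / 12 = 0.3132
UCL = X̄̄ + A₂·R̄ = 50.9481 + 1.023 × 0.3132 = 51.2685

51.27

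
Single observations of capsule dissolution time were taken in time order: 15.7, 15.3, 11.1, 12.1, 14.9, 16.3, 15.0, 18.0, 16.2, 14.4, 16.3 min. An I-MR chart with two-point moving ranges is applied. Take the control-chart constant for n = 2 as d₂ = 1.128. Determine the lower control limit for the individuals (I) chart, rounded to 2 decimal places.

9.81

X̄ = (15.7 + 15.3 + 11.1 + 12.1 + 14.9 + 16.3 + 15.0 + 18.0 + 16.2 + 14.4 + 16.3) / 11 = 15.0273
Moving ranges: 0.4, 4.2, 1.0, 2.8, 1.4, 1.3, 3.0, 1.8, 1.8, 1.9; M̄R̄ = 19.6000 / 10 = 1.9600
LCL = X̄ − 3·M̄R̄/d₂ = 15.0273 − 3 × 1.9600 / 1.128 = 9.8145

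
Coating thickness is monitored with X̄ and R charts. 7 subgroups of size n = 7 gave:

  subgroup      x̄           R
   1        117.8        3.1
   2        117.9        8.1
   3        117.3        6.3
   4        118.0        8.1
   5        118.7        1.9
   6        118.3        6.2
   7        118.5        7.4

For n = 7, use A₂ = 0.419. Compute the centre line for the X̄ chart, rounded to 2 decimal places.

118.07

X̄̄ = (117.8 + 117.9 + 117.3 + 118.0 + 118.7 + 118.3 + 118.5) / 7 = 826.5000 / 7 = 118.0714
CL = X̄̄ = 118.0714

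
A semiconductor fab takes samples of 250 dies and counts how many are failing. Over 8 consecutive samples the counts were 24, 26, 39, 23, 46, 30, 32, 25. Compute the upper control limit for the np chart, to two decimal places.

46.18

p̄ = Σdᵢ / (k·n) = 245 / (8 × 250) = 0.12250
UCL = np̄ + 3·√(np̄(1−p̄)) = 30.6250 + 3 × √(30.6250×0.87750) = 30.6250 + 3 × 5.1840 = 46.1769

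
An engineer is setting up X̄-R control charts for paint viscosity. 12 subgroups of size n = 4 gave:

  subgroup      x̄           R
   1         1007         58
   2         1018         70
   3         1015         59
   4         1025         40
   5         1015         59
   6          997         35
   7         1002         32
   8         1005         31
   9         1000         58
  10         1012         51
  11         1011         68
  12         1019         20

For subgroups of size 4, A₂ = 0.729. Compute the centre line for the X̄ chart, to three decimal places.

X̄̄ = (1007 + 1018 + 1015 + 1025 + 1015 + 997 + 1002 + 1005 + 1000 + 1012 + 1011 + 1019) / 12 = 12126.0000 / 12 = 1010.5000
CL = X̄̄ = 1010.5000

1010.500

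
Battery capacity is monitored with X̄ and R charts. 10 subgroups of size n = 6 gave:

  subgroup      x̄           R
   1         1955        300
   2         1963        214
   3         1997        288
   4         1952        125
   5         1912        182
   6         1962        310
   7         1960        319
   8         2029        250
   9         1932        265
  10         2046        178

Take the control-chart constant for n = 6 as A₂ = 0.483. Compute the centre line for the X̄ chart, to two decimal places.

X̄̄ = (1955 + 1963 + 1997 + 1952 + 1912 + 1962 + 1960 + 2029 + 1932 + 2046) / 10 = 19708.0000 / 10 = 1970.8000
CL = X̄̄ = 1970.8000

1970.80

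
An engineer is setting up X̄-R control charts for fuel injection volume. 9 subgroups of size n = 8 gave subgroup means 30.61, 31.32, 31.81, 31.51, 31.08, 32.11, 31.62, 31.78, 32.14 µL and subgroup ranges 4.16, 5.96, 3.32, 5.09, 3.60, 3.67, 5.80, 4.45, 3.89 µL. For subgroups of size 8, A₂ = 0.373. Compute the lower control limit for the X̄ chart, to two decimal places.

X̄̄ = (30.61 + 31.32 + 31.81 + 31.51 + 31.08 + 32.11 + 31.62 + 31.78 + 32.14) / 9 = 283.9800 / 9 = 31.5533
R̄ = (4.16 + 5.96 + 3.32 + 5.09 + 3.60 + 3.67 + 5.80 + 4.45 + 3.89) / 9 = 39.9400 / 9 = 4.4378
LCL = X̄̄ − A₂·R̄ = 31.5533 − 0.373 × 4.4378 = 29.8980

29.90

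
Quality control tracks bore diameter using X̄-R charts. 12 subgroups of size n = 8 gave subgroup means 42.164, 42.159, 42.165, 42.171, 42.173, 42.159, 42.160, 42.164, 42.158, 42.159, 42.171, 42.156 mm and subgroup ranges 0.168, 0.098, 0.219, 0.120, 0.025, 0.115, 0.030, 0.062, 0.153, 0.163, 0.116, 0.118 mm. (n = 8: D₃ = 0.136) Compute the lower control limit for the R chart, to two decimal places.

R̄ = (0.168 + 0.098 + 0.219 + 0.120 + 0.025 + 0.115 + 0.030 + 0.062 + 0.153 + 0.163 + 0.116 + 0.118) / 12 = 1.3870 / 12 = 0.1156
LCL_R = D₃·R̄ = 0.136 × 0.1156 = 0.0157

0.02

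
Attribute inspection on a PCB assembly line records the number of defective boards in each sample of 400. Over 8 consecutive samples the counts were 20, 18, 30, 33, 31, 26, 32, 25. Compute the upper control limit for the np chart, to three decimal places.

p̄ = Σdᵢ / (k·n) = 215 / (8 × 400) = 0.06719
UCL = np̄ + 3·√(np̄(1−p̄)) = 26.8750 + 3 × √(26.8750×0.93281) = 26.8750 + 3 × 5.0069 = 41.8958

41.896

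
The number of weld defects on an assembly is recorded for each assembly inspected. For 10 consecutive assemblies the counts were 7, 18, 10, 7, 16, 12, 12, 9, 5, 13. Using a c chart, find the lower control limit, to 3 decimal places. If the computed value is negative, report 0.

c̄ = (7 + 18 + 10 + 7 + 16 + 12 + 12 + 9 + 5 + 13) / 10 = 109 / 10 = 10.9000
LCL = c̄ − 3√c̄ = 10.9000 − 3 × 3.3015 = 0.9955

0.995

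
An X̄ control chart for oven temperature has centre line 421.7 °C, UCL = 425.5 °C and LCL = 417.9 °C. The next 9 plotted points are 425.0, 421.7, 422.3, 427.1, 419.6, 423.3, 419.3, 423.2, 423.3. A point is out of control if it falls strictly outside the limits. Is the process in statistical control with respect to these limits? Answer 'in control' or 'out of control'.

Compare each point to [417.9, 425.5]: sample 4 = 427.1 > UCL.

out of control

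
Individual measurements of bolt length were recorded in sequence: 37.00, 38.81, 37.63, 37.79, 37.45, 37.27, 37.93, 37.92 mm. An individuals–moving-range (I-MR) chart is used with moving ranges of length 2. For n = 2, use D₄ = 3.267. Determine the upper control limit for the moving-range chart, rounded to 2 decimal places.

2.03

Moving ranges: 1.81, 1.18, 0.16, 0.34, 0.18, 0.66, 0.01; M̄R̄ = 4.3400 / 7 = 0.6200
UCL_MR = D₄·M̄R̄ = 3.267 × 0.6200 = 2.0255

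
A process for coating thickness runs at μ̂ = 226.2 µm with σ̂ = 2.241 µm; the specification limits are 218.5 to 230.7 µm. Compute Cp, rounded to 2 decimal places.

Cp = (USL − LSL) / (6σ̂) = (230.7 − 218.5) / (6 × 2.241) = 12.2000 / 13.4460 = 0.9073

0.91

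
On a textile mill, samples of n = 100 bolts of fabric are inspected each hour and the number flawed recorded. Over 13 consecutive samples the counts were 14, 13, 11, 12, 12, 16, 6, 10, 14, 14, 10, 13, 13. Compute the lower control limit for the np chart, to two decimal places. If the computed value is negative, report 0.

p̄ = Σdᵢ / (k·n) = 158 / (13 × 100) = 0.12154
LCL = np̄ − 3·√(np̄(1−p̄)) = 12.1538 − 3 × 3.2675 = 2.3513

2.35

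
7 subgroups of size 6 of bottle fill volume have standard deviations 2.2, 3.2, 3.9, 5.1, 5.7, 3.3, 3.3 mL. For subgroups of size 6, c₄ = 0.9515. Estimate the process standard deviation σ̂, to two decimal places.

s̄ = (2.2 + 3.2 + 3.9 + 5.1 + 5.7 + 3.3 + 3.3) / 7 = 3.8143
σ̂ = s̄ / c₄ = 3.8143 / 0.9515 = 4.0087

4.01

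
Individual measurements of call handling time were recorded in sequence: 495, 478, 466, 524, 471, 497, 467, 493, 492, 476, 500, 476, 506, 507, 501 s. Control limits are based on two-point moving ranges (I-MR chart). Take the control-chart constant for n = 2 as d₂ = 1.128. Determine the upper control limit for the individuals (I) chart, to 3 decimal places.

X̄ = (495 + 478 + 466 + 524 + 471 + 497 + 467 + 493 + 492 + 476 + 500 + 476 + 506 + 507 + 501) / 15 = 489.9333
Moving ranges: 17, 12, 58, 53, 26, 30, 26, 1, 16, 24, 24, 30, 1, 6; M̄R̄ = 324.0000 / 14 = 23.1429
UCL = X̄ + 3·M̄R̄/d₂ = 489.9333 + 3 × 23.1429 / 1.128 = 551.4835

551.483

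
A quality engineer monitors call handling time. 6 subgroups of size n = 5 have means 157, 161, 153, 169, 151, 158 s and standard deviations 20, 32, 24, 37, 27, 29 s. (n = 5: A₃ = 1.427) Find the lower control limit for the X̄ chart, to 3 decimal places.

117.973

X̄̄ = (157 + 161 + 153 + 169 + 151 + 158) / 6 = 158.1667
s̄ = (20 + 32 + 24 + 37 + 27 + 29) / 6 = 28.1667
LCL = X̄̄ − A₃·s̄ = 158.1667 − 1.427 × 28.1667 = 117.9728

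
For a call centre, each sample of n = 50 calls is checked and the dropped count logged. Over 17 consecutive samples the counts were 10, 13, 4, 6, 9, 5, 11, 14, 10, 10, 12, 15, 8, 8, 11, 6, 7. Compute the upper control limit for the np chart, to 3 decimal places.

p̄ = Σdᵢ / (k·n) = 159 / (17 × 50) = 0.18706
UCL = np̄ + 3·√(np̄(1−p̄)) = 9.3529 + 3 × √(9.3529×0.81294) = 9.3529 + 3 × 2.7574 = 17.6252

17.625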